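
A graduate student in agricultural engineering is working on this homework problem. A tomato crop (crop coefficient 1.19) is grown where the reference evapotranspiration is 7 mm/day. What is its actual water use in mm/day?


ETc = Kc * ET0
    = 1.19 * 7
    = 8.33 mm/day


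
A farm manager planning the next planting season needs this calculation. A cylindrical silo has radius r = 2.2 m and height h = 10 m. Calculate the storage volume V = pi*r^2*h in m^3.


V = pi * r^2 * h
  = pi * 2.2^2 * 10
  = pi * 4.84 * 10
  = 152.05 m^3


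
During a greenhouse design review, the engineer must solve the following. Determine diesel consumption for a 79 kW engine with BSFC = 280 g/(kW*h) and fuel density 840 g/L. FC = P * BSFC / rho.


FC = P * BSFC / rho_fuel
   = 79 * 280 / 840
   = 22120 / 840
   = 26.33 L/h


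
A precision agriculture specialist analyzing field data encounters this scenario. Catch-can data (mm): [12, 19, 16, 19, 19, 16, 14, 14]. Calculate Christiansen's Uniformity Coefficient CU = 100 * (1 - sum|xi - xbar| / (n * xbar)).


xbar = 129 / 8 = 16.125
sum|xi - xbar| = 17.250
CU = 100 * (1 - 17.250 / (8 * 16.125))
   = 100 * (1 - 0.1337)
   = 86.63%


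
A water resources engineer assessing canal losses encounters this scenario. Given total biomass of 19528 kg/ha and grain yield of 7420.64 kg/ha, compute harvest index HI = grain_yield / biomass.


HI = grain_yield / biomass
   = 7420.64 / 19528
   = 0.38


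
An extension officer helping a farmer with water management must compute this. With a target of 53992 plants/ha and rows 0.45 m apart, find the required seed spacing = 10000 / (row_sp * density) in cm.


spacing = 10000 / (row_sp * density)
        = 10000 / (0.45 * 53992)
        = 10000 / 24296.40
        = 0.41158 m = 41.16 cm


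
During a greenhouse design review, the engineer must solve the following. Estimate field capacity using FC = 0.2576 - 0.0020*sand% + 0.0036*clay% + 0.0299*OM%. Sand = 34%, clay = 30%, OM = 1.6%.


FC = 0.2576 - 0.0020*34 + 0.0036*30 + 0.0299*1.6
   = 0.2576 - 0.0680 + 0.1080 + 0.0478
   = 0.3454


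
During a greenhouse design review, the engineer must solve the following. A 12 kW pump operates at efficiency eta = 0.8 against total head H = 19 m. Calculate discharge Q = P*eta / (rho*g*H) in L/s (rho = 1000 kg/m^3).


Q = (P * 1000 * eta) / (rho * g * H)
  = (12 * 1000 * 0.8) / (1000 * 9.81 * 19)
  = 9600 / 186390
  = 0.05150 m^3/s = 51.50 L/s


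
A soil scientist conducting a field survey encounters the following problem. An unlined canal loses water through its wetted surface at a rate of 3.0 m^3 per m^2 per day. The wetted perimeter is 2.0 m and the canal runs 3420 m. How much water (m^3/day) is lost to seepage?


S = C * P * L
  = 3.0 * 2.0 * 3420
  = 20520 m^3/day


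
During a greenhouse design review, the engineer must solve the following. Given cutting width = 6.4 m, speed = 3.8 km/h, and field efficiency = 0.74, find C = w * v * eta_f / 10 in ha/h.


C = w * v * eta_f / 10
  = 6.4 * 3.8 * 0.74 / 10
  = 18.00 / 10
  = 1.80 ha/h


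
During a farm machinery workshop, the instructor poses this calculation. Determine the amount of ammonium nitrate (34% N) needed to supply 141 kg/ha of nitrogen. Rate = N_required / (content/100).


Rate = N_required / (N_content / 100)
     = 141 / (34 / 100)
     = 141 / 0.34
     = 414.71 kg/ha


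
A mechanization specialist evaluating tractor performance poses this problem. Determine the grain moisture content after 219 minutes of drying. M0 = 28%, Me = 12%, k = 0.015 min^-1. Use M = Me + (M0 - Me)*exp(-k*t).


M = Me + (M0 - Me) * e^(-k*t)
  = 12 + (28 - 12) * e^(-0.015*219)
  = 12 + 16 * e^(-3.285)
  = 12 + 16 * 0.03744
  = 12 + 0.5990
  = 12.60%


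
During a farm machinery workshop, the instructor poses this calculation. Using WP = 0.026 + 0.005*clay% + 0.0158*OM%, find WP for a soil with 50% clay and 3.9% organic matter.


WP = 0.026 + 0.005*50 + 0.0158*3.9
   = 0.026 + 0.2500 + 0.0616
   = 0.3376


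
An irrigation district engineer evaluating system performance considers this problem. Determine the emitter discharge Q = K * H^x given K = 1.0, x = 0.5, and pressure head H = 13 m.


Q = K * H^x
  = 1.0 * 13^0.5
  = 1.0 * 3.6056
  = 3.61 L/h


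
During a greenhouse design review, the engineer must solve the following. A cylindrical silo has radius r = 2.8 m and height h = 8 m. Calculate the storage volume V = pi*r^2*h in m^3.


V = pi * r^2 * h
  = pi * 2.8^2 * 8
  = pi * 7.84 * 8
  = 197.04 m^3


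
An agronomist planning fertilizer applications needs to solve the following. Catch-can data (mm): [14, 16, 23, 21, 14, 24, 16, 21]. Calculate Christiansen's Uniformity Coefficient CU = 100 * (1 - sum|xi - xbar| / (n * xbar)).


xbar = 149 / 8 = 18.625
sum|xi - xbar| = 29
CU = 100 * (1 - 29 / (8 * 18.625))
   = 100 * (1 - 0.1946)
   = 80.54%


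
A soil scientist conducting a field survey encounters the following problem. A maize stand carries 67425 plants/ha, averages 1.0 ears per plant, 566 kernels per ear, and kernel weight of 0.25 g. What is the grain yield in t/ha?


Y = density * ears * kernels * kw
  = 67425 * 1.0 * 566 * 0.25 g/ha
  = 9540637.50 g/ha
  = 9540.64 kg/ha = 9.54 t/ha


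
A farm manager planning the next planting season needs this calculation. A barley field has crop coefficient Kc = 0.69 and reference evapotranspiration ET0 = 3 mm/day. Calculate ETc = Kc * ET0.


ETc = Kc * ET0
    = 0.69 * 3
    = 2.07 mm/day


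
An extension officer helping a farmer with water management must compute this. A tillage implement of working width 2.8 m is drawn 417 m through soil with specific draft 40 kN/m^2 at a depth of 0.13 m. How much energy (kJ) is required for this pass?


E = k * d * w * L
  = 40 * 0.13 * 2.8 * 417
  = 6071.52 kJ


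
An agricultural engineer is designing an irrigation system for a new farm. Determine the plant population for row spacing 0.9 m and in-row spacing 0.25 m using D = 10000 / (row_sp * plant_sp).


D = 10000 / (row_sp * plant_sp)
  = 10000 / (0.9 * 0.25)
  = 10000 / 0.2250
  = 44444.44 plants/ha


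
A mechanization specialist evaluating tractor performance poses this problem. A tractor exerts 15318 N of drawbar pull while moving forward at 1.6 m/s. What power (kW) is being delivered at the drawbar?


P = F * v / 1000
  = 15318 * 1.6 / 1000
  = 24508.80 / 1000
  = 24.51 kW


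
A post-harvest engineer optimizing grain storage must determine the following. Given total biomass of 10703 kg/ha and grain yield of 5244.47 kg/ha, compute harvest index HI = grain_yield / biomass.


HI = grain_yield / biomass
   = 5244.47 / 10703
   = 0.49


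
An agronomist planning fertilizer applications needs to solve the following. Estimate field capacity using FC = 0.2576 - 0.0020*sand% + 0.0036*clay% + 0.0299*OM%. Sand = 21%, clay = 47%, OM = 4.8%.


FC = 0.2576 - 0.0020*21 + 0.0036*47 + 0.0299*4.8
   = 0.2576 - 0.0420 + 0.1692 + 0.1435
   = 0.5283


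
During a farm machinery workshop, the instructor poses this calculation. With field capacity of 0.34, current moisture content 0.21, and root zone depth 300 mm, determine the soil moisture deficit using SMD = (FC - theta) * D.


SMD = (FC - theta) * D
    = (0.34 - 0.21) * 300
    = 0.130 * 300
    = 39 mm


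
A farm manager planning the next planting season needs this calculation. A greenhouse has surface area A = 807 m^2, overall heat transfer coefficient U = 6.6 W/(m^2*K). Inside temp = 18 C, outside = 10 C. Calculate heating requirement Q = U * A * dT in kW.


dT = 18 - (10) = 8 K
Q = U * A * dT
  = 6.6 * 807 * 8
  = 42609.60 W = 42.61 kW


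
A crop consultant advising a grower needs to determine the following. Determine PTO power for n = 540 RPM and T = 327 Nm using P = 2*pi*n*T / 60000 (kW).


P = 2*pi*n*T / 60000
  = 2*pi * 540 * 327 / 60000
  = 1109484.86 / 60000
  = 18.49 kW


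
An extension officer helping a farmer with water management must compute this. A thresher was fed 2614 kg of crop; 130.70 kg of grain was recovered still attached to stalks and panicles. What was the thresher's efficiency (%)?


eta = (total - unthreshed) / total * 100
    = (2614 - 130.70) / 2614 * 100
    = 2483.30 / 2614 * 100
    = 95%


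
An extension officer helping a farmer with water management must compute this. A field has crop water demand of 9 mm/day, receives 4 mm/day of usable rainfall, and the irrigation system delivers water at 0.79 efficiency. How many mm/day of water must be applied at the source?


IWR = (ETc - Pe) / Ea
    = (9 - 4) / 0.79
    = 5 / 0.79
    = 6.33 mm/day


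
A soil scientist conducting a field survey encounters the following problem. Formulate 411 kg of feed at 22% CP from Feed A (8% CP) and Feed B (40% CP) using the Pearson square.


parts_A = CP_b - target = 40 - 22 = 18
parts_B = target - CP_a = 22 - 8 = 14
total_parts = 18 + 14 = 32
Feed A = 411 * 18 / 32 = 231.19 kg
Feed B = 411 * 14 / 32 = 179.81 kg

231.19 kg


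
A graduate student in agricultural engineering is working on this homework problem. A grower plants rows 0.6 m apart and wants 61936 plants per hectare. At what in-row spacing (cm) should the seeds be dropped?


spacing = 10000 / (row_sp * density)
        = 10000 / (0.6 * 61936)
        = 10000 / 37161.60
        = 0.26909 m = 26.91 cm


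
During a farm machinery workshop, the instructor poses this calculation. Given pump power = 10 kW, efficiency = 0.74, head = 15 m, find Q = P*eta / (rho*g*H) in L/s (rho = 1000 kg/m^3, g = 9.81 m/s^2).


Q = (P * 1000 * eta) / (rho * g * H)
  = (10 * 1000 * 0.74) / (1000 * 9.81 * 15)
  = 7400 / 147150
  = 0.05029 m^3/s = 50.29 L/s


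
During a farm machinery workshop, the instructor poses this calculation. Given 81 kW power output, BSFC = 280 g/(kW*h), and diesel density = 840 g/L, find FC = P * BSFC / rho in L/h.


FC = P * BSFC / rho_fuel
   = 81 * 280 / 840
   = 22680 / 840
   = 27 L/h


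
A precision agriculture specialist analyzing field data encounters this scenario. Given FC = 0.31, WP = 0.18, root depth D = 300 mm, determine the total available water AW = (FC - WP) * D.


AW = (FC - WP) * D
   = (0.31 - 0.18) * 300
   = 0.13 * 300
   = 39 mm


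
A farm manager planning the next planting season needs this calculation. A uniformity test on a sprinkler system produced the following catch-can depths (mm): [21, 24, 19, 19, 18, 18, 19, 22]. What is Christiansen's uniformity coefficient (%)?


xbar = 160 / 8 = 20
sum|xi - xbar| = 14
CU = 100 * (1 - 14 / (8 * 20))
   = 100 * (1 - 0.0875)
   = 91.25%


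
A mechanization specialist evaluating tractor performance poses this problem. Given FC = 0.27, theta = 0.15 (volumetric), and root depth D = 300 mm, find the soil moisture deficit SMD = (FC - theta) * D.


SMD = (FC - theta) * D
    = (0.27 - 0.15) * 300
    = 0.120 * 300
    = 36 mm


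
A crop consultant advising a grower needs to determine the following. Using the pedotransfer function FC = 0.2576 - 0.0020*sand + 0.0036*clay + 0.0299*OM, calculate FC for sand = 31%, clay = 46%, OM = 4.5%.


FC = 0.2576 - 0.0020*31 + 0.0036*46 + 0.0299*4.5
   = 0.2576 - 0.0620 + 0.1656 + 0.1346
   = 0.4958


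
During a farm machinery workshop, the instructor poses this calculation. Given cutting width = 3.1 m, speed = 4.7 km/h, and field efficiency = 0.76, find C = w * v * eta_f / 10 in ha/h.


C = w * v * eta_f / 10
  = 3.1 * 4.7 * 0.76 / 10
  = 11.07 / 10
  = 1.11 ha/h


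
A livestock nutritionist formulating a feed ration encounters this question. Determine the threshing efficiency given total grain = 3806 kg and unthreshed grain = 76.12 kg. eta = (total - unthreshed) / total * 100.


eta = (total - unthreshed) / total * 100
    = (3806 - 76.12) / 3806 * 100
    = 3729.88 / 3806 * 100
    = 98%


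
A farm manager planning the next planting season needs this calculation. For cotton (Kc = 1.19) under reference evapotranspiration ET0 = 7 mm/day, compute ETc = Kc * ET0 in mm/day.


ETc = Kc * ET0
    = 1.19 * 7
    = 8.33 mm/day


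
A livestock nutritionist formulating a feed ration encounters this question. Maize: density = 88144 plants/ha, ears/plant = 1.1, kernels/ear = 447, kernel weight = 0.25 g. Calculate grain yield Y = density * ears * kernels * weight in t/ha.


Y = density * ears * kernels * kw
  = 88144 * 1.1 * 447 * 0.25 g/ha
  = 10835101.20 g/ha
  = 10835.10 kg/ha = 10.84 t/ha


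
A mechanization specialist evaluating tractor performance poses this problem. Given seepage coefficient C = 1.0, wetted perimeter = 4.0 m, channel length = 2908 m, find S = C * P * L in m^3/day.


S = C * P * L
  = 1.0 * 4.0 * 2908
  = 11632 m^3/day


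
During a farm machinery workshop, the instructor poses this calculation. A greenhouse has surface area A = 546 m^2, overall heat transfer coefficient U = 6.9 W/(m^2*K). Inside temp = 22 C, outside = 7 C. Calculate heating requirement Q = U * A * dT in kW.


dT = 22 - (7) = 15 K
Q = U * A * dT
  = 6.9 * 546 * 15
  = 56511 W = 56.51 kW


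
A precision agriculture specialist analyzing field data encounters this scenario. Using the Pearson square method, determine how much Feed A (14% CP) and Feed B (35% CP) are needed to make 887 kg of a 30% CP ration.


parts_A = CP_b - target = 35 - 30 = 5
parts_B = target - CP_a = 30 - 14 = 16
total_parts = 5 + 16 = 21
Feed A = 887 * 5 / 21 = 211.19 kg
Feed B = 887 * 16 / 21 = 675.81 kg

211.19 kg


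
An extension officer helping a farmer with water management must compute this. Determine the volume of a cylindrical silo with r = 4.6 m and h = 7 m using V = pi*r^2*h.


V = pi * r^2 * h
  = pi * 4.6^2 * 7
  = pi * 21.16 * 7
  = 465.33 m^3


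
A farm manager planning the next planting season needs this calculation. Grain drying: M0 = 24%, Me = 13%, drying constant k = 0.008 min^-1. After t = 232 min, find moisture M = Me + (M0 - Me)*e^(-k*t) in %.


M = Me + (M0 - Me) * e^(-k*t)
  = 13 + (24 - 13) * e^(-0.008*232)
  = 13 + 11 * e^(-1.856)
  = 13 + 11 * 0.15630
  = 13 + 1.7193
  = 14.72%


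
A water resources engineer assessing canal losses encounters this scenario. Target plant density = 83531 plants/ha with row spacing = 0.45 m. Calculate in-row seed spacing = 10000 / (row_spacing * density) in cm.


spacing = 10000 / (row_sp * density)
        = 10000 / (0.45 * 83531)
        = 10000 / 37588.95
        = 0.26604 m = 26.60 cm


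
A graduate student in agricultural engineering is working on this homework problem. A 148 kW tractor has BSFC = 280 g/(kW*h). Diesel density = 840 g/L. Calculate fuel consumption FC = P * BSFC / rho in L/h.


FC = P * BSFC / rho_fuel
   = 148 * 280 / 840
   = 41440 / 840
   = 49.33 L/h


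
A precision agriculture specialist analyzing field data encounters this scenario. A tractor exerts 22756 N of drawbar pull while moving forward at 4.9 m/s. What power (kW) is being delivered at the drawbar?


P = F * v / 1000
  = 22756 * 4.9 / 1000
  = 111504.40 / 1000
  = 111.50 kW


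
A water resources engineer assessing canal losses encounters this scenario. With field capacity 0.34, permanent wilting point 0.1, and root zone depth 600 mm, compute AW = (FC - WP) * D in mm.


AW = (FC - WP) * D
   = (0.34 - 0.1) * 600
   = 0.24 * 600
   = 144 mm


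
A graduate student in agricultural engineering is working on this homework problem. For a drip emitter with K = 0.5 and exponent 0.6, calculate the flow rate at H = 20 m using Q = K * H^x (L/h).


Q = K * H^x
  = 0.5 * 20^0.6
  = 0.5 * 6.0342
  = 3.02 L/h


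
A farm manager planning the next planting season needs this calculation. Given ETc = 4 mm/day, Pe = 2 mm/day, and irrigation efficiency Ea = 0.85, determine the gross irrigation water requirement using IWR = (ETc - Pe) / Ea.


IWR = (ETc - Pe) / Ea
    = (4 - 2) / 0.85
    = 2 / 0.85
    = 2.35 mm/day


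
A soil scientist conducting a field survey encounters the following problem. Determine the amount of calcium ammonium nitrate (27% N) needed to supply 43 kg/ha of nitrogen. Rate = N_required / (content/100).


Rate = N_required / (N_content / 100)
     = 43 / (27 / 100)
     = 43 / 0.27
     = 159.26 kg/ha


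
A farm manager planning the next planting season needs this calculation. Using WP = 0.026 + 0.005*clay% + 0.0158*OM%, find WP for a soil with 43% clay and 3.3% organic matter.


WP = 0.026 + 0.005*43 + 0.0158*3.3
   = 0.026 + 0.2150 + 0.0521
   = 0.2931


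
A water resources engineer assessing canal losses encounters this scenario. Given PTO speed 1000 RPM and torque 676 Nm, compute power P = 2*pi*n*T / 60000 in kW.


P = 2*pi*n*T / 60000
  = 2*pi * 1000 * 676 / 60000
  = 4247433.27 / 60000
  = 70.79 kW


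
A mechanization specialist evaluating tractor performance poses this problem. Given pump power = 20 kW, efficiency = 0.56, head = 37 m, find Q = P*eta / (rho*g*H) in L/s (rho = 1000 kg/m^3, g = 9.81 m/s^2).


Q = (P * 1000 * eta) / (rho * g * H)
  = (20 * 1000 * 0.56) / (1000 * 9.81 * 37)
  = 11200 / 362970
  = 0.03086 m^3/s = 30.86 L/s


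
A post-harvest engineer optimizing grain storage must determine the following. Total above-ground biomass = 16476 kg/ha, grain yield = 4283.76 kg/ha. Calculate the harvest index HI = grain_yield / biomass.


HI = grain_yield / biomass
   = 4283.76 / 16476
   = 0.26


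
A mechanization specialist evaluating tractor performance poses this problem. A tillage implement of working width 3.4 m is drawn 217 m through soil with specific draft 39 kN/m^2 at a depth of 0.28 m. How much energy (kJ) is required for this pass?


E = k * d * w * L
  = 39 * 0.28 * 3.4 * 217
  = 8056.78 kJ


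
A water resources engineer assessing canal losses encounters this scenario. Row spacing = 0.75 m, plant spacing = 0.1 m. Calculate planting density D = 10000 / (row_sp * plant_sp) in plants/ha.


D = 10000 / (row_sp * plant_sp)
  = 10000 / (0.75 * 0.1)
  = 10000 / 0.0750
  = 133333.33 plants/ha


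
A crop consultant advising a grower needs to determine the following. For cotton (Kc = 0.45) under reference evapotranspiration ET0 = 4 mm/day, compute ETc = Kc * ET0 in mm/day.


ETc = Kc * ET0
    = 0.45 * 4
    = 1.80 mm/day


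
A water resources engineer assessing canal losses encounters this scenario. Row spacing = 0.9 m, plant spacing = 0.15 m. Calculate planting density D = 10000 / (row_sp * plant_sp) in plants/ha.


D = 10000 / (row_sp * plant_sp)
  = 10000 / (0.9 * 0.15)
  = 10000 / 0.1350
  = 74074.07 plants/ha


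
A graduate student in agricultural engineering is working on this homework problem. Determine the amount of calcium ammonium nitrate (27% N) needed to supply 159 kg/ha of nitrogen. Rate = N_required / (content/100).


Rate = N_required / (N_content / 100)
     = 159 / (27 / 100)
     = 159 / 0.27
     = 588.89 kg/ha


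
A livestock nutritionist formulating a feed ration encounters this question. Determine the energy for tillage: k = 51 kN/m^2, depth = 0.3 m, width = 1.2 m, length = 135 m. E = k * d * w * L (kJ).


E = k * d * w * L
  = 51 * 0.3 * 1.2 * 135
  = 2478.60 kJ


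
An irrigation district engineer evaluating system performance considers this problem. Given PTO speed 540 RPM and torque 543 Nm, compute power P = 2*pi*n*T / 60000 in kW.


P = 2*pi*n*T / 60000
  = 2*pi * 540 * 543 / 60000
  = 1842355.60 / 60000
  = 30.71 kW


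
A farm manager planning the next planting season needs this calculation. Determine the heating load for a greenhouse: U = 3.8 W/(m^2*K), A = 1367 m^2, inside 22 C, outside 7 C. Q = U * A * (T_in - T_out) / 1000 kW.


dT = 22 - (7) = 15 K
Q = U * A * dT
  = 3.8 * 1367 * 15
  = 77919 W = 77.92 kW


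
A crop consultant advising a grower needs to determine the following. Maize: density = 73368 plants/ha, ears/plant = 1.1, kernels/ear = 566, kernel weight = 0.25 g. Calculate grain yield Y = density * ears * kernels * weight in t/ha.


Y = density * ears * kernels * kw
  = 73368 * 1.1 * 566 * 0.25 g/ha
  = 11419729.20 g/ha
  = 11419.73 kg/ha = 11.42 t/ha


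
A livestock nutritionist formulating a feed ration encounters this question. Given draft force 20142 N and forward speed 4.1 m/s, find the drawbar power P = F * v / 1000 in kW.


P = F * v / 1000
  = 20142 * 4.1 / 1000
  = 82582.20 / 1000
  = 82.58 kW


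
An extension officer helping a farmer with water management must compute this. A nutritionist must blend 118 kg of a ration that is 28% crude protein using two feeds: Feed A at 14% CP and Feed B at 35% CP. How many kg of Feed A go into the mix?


parts_A = CP_b - target = 35 - 28 = 7
parts_B = target - CP_a = 28 - 14 = 14
total_parts = 7 + 14 = 21
Feed A = 118 * 7 / 21 = 39.33 kg
Feed B = 118 * 14 / 21 = 78.67 kg

39.33 kg


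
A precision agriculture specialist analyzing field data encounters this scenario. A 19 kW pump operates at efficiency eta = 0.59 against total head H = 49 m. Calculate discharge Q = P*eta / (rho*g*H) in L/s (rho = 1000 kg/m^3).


Q = (P * 1000 * eta) / (rho * g * H)
  = (19 * 1000 * 0.59) / (1000 * 9.81 * 49)
  = 11210 / 480690
  = 0.02332 m^3/s = 23.32 L/s


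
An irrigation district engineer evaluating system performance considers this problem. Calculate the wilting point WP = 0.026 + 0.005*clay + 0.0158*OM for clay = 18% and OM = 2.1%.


WP = 0.026 + 0.005*18 + 0.0158*2.1
   = 0.026 + 0.0900 + 0.0332
   = 0.1492


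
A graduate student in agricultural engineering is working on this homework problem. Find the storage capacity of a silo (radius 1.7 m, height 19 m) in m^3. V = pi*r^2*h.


V = pi * r^2 * h
  = pi * 1.7^2 * 19
  = pi * 2.89 * 19
  = 172.50 m^3


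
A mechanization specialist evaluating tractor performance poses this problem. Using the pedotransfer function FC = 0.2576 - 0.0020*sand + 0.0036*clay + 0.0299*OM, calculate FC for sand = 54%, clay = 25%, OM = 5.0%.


FC = 0.2576 - 0.0020*54 + 0.0036*25 + 0.0299*5.0
   = 0.2576 - 0.1080 + 0.0900 + 0.1495
   = 0.3891


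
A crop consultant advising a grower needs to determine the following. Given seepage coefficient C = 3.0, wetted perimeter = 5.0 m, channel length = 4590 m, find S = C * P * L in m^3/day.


S = C * P * L
  = 3.0 * 5.0 * 4590
  = 68850 m^3/day


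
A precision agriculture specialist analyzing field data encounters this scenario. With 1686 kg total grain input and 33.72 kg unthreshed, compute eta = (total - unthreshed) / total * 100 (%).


eta = (total - unthreshed) / total * 100
    = (1686 - 33.72) / 1686 * 100
    = 1652.28 / 1686 * 100
    = 98%


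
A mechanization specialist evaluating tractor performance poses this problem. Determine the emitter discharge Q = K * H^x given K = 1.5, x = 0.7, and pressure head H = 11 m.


Q = K * H^x
  = 1.5 * 11^0.7
  = 1.5 * 5.3577
  = 8.04 L/h


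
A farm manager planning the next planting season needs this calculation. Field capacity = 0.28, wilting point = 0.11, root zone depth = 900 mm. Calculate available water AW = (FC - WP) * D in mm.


AW = (FC - WP) * D
   = (0.28 - 0.11) * 900
   = 0.17 * 900
   = 153 mm


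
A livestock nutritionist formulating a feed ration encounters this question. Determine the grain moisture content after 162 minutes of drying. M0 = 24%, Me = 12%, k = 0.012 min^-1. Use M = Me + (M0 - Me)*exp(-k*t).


M = Me + (M0 - Me) * e^(-k*t)
  = 12 + (24 - 12) * e^(-0.012*162)
  = 12 + 12 * e^(-1.944)
  = 12 + 12 * 0.14313
  = 12 + 1.7176
  = 13.72%


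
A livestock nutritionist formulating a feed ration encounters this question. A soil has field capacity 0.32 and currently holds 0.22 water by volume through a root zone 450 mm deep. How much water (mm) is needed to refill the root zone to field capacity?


SMD = (FC - theta) * D
    = (0.32 - 0.22) * 450
    = 0.100 * 450
    = 45 mm


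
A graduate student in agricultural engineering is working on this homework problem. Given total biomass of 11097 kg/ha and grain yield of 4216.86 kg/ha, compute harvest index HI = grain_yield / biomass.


HI = grain_yield / biomass
   = 4216.86 / 11097
   = 0.38


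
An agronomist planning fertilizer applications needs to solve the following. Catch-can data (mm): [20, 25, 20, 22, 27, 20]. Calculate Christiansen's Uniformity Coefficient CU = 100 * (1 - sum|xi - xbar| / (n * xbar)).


xbar = 134 / 6 = 22.333
sum|xi - xbar| = 14.667
CU = 100 * (1 - 14.667 / (6 * 22.333))
   = 100 * (1 - 0.1095)
   = 89.05%


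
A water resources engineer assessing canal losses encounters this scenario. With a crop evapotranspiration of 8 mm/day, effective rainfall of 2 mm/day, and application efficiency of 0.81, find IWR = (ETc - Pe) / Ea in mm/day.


IWR = (ETc - Pe) / Ea
    = (8 - 2) / 0.81
    = 6 / 0.81
    = 7.41 mm/day


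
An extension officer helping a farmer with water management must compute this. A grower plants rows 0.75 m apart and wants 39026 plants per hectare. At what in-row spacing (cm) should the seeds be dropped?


spacing = 10000 / (row_sp * density)
        = 10000 / (0.75 * 39026)
        = 10000 / 29269.50
        = 0.34165 m = 34.17 cm


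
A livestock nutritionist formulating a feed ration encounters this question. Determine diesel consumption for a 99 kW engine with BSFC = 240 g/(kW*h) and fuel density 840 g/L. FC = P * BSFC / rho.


FC = P * BSFC / rho_fuel
   = 99 * 240 / 840
   = 23760 / 840
   = 28.29 L/h


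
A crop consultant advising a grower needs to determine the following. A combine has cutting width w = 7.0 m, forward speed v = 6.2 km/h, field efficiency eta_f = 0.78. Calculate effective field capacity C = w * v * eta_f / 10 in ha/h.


C = w * v * eta_f / 10
  = 7.0 * 6.2 * 0.78 / 10
  = 33.85 / 10
  = 3.39 ha/h


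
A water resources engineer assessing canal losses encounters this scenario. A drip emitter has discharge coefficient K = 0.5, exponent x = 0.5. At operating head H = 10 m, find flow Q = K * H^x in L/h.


Q = K * H^x
  = 0.5 * 10^0.5
  = 0.5 * 3.1623
  = 1.58 L/h


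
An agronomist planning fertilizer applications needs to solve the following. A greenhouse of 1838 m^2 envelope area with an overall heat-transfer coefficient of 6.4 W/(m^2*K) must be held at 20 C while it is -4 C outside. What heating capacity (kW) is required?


dT = 20 - (-4) = 24 K
Q = U * A * dT
  = 6.4 * 1838 * 24
  = 282316.80 W = 282.32 kW


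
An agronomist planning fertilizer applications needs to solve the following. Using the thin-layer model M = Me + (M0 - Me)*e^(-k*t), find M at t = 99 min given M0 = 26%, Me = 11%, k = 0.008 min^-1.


M = Me + (M0 - Me) * e^(-k*t)
  = 11 + (26 - 11) * e^(-0.008*99)
  = 11 + 15 * e^(-0.792)
  = 11 + 15 * 0.45294
  = 11 + 6.7941
  = 17.79%


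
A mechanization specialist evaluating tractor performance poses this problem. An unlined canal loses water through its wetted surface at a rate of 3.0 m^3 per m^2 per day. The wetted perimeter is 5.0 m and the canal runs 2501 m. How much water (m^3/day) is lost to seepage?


S = C * P * L
  = 3.0 * 5.0 * 2501
  = 37515 m^3/day


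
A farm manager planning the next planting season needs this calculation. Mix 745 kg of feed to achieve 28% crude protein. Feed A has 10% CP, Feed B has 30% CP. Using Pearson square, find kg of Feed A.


parts_A = CP_b - target = 30 - 28 = 2
parts_B = target - CP_a = 28 - 10 = 18
total_parts = 2 + 18 = 20
Feed A = 745 * 2 / 20 = 74.50 kg
Feed B = 745 * 18 / 20 = 670.50 kg

74.50 kg


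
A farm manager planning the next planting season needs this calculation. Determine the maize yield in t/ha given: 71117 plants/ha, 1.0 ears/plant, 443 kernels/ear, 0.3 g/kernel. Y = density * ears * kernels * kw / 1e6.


Y = density * ears * kernels * kw
  = 71117 * 1.0 * 443 * 0.3 g/ha
  = 9451449.30 g/ha
  = 9451.45 kg/ha = 9.45 t/ha


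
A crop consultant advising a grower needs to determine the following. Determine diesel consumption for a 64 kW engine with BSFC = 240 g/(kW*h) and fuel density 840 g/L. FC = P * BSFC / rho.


FC = P * BSFC / rho_fuel
   = 64 * 240 / 840
   = 15360 / 840
   = 18.29 L/h


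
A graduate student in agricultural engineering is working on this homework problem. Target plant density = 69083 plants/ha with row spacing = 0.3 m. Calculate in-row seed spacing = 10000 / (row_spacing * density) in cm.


spacing = 10000 / (row_sp * density)
        = 10000 / (0.3 * 69083)
        = 10000 / 20724.90
        = 0.48251 m = 48.25 cm


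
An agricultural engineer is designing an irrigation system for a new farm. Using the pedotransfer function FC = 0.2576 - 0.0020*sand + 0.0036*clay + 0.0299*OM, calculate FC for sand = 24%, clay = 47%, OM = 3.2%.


FC = 0.2576 - 0.0020*24 + 0.0036*47 + 0.0299*3.2
   = 0.2576 - 0.0480 + 0.1692 + 0.0957
   = 0.4745


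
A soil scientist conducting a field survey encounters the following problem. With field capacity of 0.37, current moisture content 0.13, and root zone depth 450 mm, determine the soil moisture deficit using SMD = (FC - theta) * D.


SMD = (FC - theta) * D
    = (0.37 - 0.13) * 450
    = 0.240 * 450
    = 108 mm


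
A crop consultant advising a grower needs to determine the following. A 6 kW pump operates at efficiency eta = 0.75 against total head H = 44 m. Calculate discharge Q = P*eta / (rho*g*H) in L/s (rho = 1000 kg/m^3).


Q = (P * 1000 * eta) / (rho * g * H)
  = (6 * 1000 * 0.75) / (1000 * 9.81 * 44)
  = 4500 / 431640
  = 0.01043 m^3/s = 10.43 L/s


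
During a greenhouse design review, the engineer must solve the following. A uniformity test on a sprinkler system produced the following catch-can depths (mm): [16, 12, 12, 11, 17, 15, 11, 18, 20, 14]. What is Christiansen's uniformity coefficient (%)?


xbar = 146 / 10 = 14.600
sum|xi - xbar| = 26
CU = 100 * (1 - 26 / (10 * 14.600))
   = 100 * (1 - 0.1781)
   = 82.19%


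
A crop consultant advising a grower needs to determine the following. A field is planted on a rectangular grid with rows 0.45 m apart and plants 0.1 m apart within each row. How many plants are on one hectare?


D = 10000 / (row_sp * plant_sp)
  = 10000 / (0.45 * 0.1)
  = 10000 / 0.0450
  = 222222.22 plants/ha


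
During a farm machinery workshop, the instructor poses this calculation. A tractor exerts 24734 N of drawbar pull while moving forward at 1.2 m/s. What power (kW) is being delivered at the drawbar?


P = F * v / 1000
  = 24734 * 1.2 / 1000
  = 29680.80 / 1000
  = 29.68 kW


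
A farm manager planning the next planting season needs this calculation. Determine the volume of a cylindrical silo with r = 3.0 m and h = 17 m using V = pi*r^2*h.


V = pi * r^2 * h
  = pi * 3.0^2 * 17
  = pi * 9 * 17
  = 480.66 m^3


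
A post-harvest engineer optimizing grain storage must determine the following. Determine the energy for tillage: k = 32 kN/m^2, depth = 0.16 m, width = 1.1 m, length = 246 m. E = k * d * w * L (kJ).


E = k * d * w * L
  = 32 * 0.16 * 1.1 * 246
  = 1385.47 kJ


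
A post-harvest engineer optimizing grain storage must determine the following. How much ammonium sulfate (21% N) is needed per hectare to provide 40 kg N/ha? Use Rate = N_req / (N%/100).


Rate = N_required / (N_content / 100)
     = 40 / (21 / 100)
     = 40 / 0.21
     = 190.48 kg/ha


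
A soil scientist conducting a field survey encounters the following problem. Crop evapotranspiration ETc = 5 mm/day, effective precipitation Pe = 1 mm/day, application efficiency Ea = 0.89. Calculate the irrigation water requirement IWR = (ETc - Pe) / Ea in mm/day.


IWR = (ETc - Pe) / Ea
    = (5 - 1) / 0.89
    = 4 / 0.89
    = 4.49 mm/day


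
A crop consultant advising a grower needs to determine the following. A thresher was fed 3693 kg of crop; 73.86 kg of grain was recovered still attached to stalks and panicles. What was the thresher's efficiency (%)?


eta = (total - unthreshed) / total * 100
    = (3693 - 73.86) / 3693 * 100
    = 3619.14 / 3693 * 100
    = 98%


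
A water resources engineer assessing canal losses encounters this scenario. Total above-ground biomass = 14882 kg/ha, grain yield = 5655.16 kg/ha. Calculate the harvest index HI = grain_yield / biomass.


HI = grain_yield / biomass
   = 5655.16 / 14882
   = 0.38


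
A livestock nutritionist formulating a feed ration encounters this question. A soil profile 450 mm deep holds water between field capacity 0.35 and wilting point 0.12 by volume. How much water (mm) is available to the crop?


AW = (FC - WP) * D
   = (0.35 - 0.12) * 450
   = 0.23 * 450
   = 103.50 mm


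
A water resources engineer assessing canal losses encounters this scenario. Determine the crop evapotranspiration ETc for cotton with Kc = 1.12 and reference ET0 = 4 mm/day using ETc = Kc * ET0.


ETc = Kc * ET0
    = 1.12 * 4
    = 4.48 mm/day


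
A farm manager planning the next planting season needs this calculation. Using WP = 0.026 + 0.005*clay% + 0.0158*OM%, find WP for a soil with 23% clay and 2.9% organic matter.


WP = 0.026 + 0.005*23 + 0.0158*2.9
   = 0.026 + 0.1150 + 0.0458
   = 0.1868


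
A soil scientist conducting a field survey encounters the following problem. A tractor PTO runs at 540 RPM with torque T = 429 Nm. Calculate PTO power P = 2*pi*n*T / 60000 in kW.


P = 2*pi*n*T / 60000
  = 2*pi * 540 * 429 / 60000
  = 1455562.71 / 60000
  = 24.26 kW


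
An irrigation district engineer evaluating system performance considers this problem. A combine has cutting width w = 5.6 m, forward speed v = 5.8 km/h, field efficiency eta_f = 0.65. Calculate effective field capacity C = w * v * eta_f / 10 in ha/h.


C = w * v * eta_f / 10
  = 5.6 * 5.8 * 0.65 / 10
  = 21.11 / 10
  = 2.11 ha/h


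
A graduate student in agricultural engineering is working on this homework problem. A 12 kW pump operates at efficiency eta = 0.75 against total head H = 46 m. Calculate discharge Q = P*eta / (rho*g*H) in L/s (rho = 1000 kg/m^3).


Q = (P * 1000 * eta) / (rho * g * H)
  = (12 * 1000 * 0.75) / (1000 * 9.81 * 46)
  = 9000 / 451260
  = 0.01994 m^3/s = 19.94 L/s


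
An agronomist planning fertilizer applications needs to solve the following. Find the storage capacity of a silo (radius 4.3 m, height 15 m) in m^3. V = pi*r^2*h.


V = pi * r^2 * h
  = pi * 4.3^2 * 15
  = pi * 18.49 * 15
  = 871.32 m^3


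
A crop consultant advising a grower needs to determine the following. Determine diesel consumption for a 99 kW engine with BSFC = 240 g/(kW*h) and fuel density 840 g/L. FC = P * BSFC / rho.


FC = P * BSFC / rho_fuel
   = 99 * 240 / 840
   = 23760 / 840
   = 28.29 L/h


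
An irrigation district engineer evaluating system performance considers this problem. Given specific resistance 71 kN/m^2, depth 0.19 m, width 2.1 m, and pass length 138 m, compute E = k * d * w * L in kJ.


E = k * d * w * L
  = 71 * 0.19 * 2.1 * 138
  = 3909.40 kJ


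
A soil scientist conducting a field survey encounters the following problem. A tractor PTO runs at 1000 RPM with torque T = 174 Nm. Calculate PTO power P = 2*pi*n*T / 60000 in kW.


P = 2*pi*n*T / 60000
  = 2*pi * 1000 * 174 / 60000
  = 1093274.24 / 60000
  = 18.22 kW


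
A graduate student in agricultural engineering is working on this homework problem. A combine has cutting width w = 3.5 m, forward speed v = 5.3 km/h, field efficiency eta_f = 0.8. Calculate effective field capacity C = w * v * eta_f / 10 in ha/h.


C = w * v * eta_f / 10
  = 3.5 * 5.3 * 0.8 / 10
  = 14.84 / 10
  = 1.48 ha/h


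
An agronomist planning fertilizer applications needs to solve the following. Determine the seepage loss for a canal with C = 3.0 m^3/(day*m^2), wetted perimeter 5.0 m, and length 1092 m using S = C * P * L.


S = C * P * L
  = 3.0 * 5.0 * 1092
  = 16380 m^3/day


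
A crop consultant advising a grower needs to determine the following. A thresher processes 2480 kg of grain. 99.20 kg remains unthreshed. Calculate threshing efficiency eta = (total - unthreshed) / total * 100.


eta = (total - unthreshed) / total * 100
    = (2480 - 99.20) / 2480 * 100
    = 2380.80 / 2480 * 100
    = 96%


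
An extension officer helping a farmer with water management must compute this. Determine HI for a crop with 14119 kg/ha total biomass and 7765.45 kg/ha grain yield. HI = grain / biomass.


HI = grain_yield / biomass
   = 7765.45 / 14119
   = 0.55


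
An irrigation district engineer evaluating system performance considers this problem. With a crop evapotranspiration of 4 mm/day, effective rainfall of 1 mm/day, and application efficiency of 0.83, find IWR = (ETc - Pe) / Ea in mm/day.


IWR = (ETc - Pe) / Ea
    = (4 - 1) / 0.83
    = 3 / 0.83
    = 3.61 mm/day


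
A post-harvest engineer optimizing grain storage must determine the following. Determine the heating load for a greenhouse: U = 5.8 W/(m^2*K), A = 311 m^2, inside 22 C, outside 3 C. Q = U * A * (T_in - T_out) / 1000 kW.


dT = 22 - (3) = 19 K
Q = U * A * dT
  = 5.8 * 311 * 19
  = 34272.20 W = 34.27 kW


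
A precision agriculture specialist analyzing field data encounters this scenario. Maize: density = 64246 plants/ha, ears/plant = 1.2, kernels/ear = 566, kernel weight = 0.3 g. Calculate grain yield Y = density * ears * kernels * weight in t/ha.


Y = density * ears * kernels * kw
  = 64246 * 1.2 * 566 * 0.3 g/ha
  = 13090764.96 g/ha
  = 13090.76 kg/ha = 13.09 t/ha


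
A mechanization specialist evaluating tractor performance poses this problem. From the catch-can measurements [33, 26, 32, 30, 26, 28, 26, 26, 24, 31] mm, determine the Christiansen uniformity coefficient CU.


xbar = 282 / 10 = 28.200
sum|xi - xbar| = 26.400
CU = 100 * (1 - 26.400 / (10 * 28.200))
   = 100 * (1 - 0.0936)
   = 90.64%


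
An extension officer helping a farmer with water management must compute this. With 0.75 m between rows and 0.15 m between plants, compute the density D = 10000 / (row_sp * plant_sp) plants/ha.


D = 10000 / (row_sp * plant_sp)
  = 10000 / (0.75 * 0.15)
  = 10000 / 0.1125
  = 88888.89 plants/ha


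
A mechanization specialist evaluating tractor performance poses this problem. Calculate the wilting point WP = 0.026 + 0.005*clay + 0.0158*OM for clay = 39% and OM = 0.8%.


WP = 0.026 + 0.005*39 + 0.0158*0.8
   = 0.026 + 0.1950 + 0.0126
   = 0.2336


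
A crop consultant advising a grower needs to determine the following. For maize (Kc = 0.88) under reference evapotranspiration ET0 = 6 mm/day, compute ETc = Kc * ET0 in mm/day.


ETc = Kc * ET0
    = 0.88 * 6
    = 5.28 mm/day


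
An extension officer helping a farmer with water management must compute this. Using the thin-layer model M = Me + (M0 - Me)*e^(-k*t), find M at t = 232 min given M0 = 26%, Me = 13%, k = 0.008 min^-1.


M = Me + (M0 - Me) * e^(-k*t)
  = 13 + (26 - 13) * e^(-0.008*232)
  = 13 + 13 * e^(-1.856)
  = 13 + 13 * 0.15630
  = 13 + 2.0319
  = 15.03%


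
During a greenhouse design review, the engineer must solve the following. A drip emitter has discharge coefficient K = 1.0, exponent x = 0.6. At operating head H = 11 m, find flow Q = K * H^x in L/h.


Q = K * H^x
  = 1.0 * 11^0.6
  = 1.0 * 4.2154
  = 4.22 L/h


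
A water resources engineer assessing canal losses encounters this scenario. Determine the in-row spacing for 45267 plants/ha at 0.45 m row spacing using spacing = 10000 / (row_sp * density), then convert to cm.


spacing = 10000 / (row_sp * density)
        = 10000 / (0.45 * 45267)
        = 10000 / 20370.15
        = 0.49091 m = 49.09 cm


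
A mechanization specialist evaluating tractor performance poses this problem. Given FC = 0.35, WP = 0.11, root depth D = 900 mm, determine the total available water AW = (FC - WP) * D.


AW = (FC - WP) * D
   = (0.35 - 0.11) * 900
   = 0.24 * 900
   = 216 mm


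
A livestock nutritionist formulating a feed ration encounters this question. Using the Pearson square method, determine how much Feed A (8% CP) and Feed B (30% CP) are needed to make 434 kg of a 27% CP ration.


parts_A = CP_b - target = 30 - 27 = 3
parts_B = target - CP_a = 27 - 8 = 19
total_parts = 3 + 19 = 22
Feed A = 434 * 3 / 22 = 59.18 kg
Feed B = 434 * 19 / 22 = 374.82 kg

59.18 kg
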